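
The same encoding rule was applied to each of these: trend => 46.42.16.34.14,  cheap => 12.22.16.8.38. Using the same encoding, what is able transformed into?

8.10.30.16

Each letter becomes 2×(its alphabet position, a=1..z=26) + 6.
For able: a=1→8, b=2→10, l=12→30, e=5→16.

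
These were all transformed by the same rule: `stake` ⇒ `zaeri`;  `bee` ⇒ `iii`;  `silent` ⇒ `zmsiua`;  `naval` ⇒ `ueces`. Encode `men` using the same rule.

The shift depends on letter class: consonant s→z is +7, but vowel a→e is +4. Vowels shift forward by 4 and consonants shift forward by 7.
Applying it to men: m(cons)+7=t, e(vowel)+4=i, n(cons)+7=u.

tiu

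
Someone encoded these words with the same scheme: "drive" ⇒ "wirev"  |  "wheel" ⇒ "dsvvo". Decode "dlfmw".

Each letter is replaced by its mirror in the alphabet: a↔z, b↔y, c↔x, and so on (the Atbash cipher).
Decoding dlfmw: d↔w, l↔o, f↔u, m↔n, w↔d.

wound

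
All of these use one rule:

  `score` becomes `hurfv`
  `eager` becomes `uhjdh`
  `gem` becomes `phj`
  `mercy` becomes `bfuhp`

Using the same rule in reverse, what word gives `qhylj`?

given

The output letters match the input read backwards, each shifted +3: score reversed is erocs. Two steps: reverse the string, then apply a Caesar shift of +3.
Reversing it on qhylj: shift back: q−3=n, h−3=e, y−3=v, l−3=i, j−3=g → nevig; then reverse → given.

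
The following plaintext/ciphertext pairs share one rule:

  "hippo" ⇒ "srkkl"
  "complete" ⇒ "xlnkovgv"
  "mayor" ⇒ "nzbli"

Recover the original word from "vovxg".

Each pair mirrors across the alphabet (h↔s, i↔r, p↔k): positions sum to 25. This is the alphabet-reversal cipher (Atbash): a becomes z, b becomes y, etc.
Decoding vovxg: v↔e, o↔l, v↔e, x↔c, g↔t.

elect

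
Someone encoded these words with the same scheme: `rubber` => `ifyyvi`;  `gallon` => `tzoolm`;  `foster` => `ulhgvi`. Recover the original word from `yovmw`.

blend

Each pair mirrors across the alphabet (r↔i, u↔f, b↔y): positions sum to 25. This is the alphabet-reversal cipher (Atbash): a becomes z, b becomes y, etc.
Reversing it on yovmw: y↔b, o↔l, v↔e, m↔n, w↔d.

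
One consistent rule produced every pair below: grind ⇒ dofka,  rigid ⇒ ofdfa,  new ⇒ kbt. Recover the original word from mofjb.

prime

This is a Caesar cipher with shift 23.
Undoing it on mofjb: m−23=p, o−23=r, f−23=i, j−23=m, b−23=e.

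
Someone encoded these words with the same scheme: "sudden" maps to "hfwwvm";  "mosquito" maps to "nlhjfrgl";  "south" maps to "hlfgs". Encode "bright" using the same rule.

yirtsg

Each letter is replaced by its mirror in the alphabet: a↔z, b↔y, c↔x, and so on (the Atbash cipher).
Applying it to bright: b↔y, r↔i, i↔r, g↔t, h↔s, t↔g.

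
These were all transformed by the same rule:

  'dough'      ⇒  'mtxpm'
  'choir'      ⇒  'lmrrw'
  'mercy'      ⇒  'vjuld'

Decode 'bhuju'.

Shifts by position in dough: pos 0: d→m (+9), pos 1: o→t (+5), pos 2: u→x (+3), pos 3: g→p (+9), pos 4: h→m (+5) — repeating every 3. A repeating key of period 3 is used — shifts +9, +5, +3 over and over.
Undoing it on bhuju: b−9=s, h−5=c, u−3=r, j−9=a, u−5=p.

scrap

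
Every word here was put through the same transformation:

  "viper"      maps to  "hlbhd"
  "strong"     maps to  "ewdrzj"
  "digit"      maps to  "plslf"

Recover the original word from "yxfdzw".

Shifts by position in viper: pos 0: v→h (+12), pos 1: i→l (+3), pos 2: p→b (+12), pos 3: e→h (+3) — repeating every 2. It's a Vigenère-style cipher with numeric key [12,3]: position i shifts by key[i mod 2].
Reversing it on yxfdzw: y−12=m, x−3=u, f−12=t, d−3=a, z−12=n, w−3=t.

mutant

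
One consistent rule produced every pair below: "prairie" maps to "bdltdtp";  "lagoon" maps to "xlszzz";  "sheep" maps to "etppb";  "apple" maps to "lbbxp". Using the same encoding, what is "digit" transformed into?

The shift depends on letter class: consonant p→b is +12, but vowel a→l is +11. The rule splits by letter class: vowels +11, consonants +12.
Applying it to digit: d(cons)+12=p, i(vowel)+11=t, g(cons)+12=s, i(vowel)+11=t, t(cons)+12=f.

ptstf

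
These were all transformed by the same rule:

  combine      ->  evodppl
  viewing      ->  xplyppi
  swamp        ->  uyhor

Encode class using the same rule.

The shift depends on letter class: consonant c→e is +2, but vowel o→v is +7. Vowels shift forward by 7 and consonants shift forward by 2.
For class: c(cons)+2=e, l(cons)+2=n, a(vowel)+7=h, s(cons)+2=u, s(cons)+2=u.

enhuu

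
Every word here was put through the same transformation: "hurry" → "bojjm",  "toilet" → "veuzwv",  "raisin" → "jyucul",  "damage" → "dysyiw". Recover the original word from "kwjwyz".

h(7)→b(1) and u(20)→o(14) fit y≡19x+24 (mod 26); the inverse of 19 mod 26 is 11. Each letter's alphabet position (a=0..z=25) is mapped through 19·x+24 mod 26 — an affine cipher.
Undoing it on kwjwyz: k(10)→11·(10−24)≡2=c; w(22)→11·(22−24)≡4=e; j(9)→11·(9−24)≡17=r; w(22)→11·(22−24)≡4=e; y(24)→11·(24−24)≡0=a; z(25)→11·(25−24)≡11=l (all mod 26).

cereal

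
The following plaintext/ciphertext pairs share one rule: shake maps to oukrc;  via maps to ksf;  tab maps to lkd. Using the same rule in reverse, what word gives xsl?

bin

The output letters match the input read backwards, each shifted +10: shake reversed is ekahs. Two steps: reverse the string, then apply a Caesar shift of +10.
Reversing it on xsl: shift back: x−10=n, s−10=i, l−10=b → nib; then reverse → bin.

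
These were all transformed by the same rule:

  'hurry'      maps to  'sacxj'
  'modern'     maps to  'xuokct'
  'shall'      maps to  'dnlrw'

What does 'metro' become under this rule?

It's a Vigenère-style cipher with numeric key [11,6]: position i shifts by key[i mod 2].
On metro: m+11=x, e+6=k, t+11=e, r+6=x, o+11=z.

xkexz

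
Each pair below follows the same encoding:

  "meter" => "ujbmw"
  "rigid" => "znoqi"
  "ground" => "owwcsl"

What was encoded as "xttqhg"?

Shifts by position in meter: pos 0: m→u (+8), pos 1: e→j (+5), pos 2: t→b (+8), pos 3: e→m (+8), pos 4: r→w (+5) — repeating every 3. The shifts repeat in a cycle of length 3: positions 0,1,… shift by +8, +5, +8, then the pattern repeats.
Undoing it on xttqhg: x−8=p, t−5=o, t−8=l, q−8=i, h−5=c, g−8=y.

policy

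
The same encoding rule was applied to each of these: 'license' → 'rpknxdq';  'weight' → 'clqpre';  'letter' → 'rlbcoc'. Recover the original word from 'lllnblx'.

In license: l→r is +6, i→p is +7, c→k is +8, e→n is +9 — the shift increases by 1 each position. The shift increases by 1 at each position, starting from +6: 6, 7, 8, ….
Decoding lllnblx: l−6=f, l−7=e, l−8=d, n−9=e, b−10=r, l−11=a, x−12=l.

federal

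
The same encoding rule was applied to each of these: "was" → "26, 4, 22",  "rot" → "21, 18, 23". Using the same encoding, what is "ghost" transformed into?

10, 11, 18, 22, 23

w is letter #23 and maps to 26: an offset of 3. Letters become their 1-based position plus 3 (so a→4, b→5, …).
On ghost: g=7→10, h=8→11, o=15→18, s=19→22, t=20→23.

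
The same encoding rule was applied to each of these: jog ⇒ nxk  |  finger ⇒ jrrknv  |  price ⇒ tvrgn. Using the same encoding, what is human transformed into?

The shift depends on letter class: consonant j→n is +4, but vowel o→x is +9. Vowels shift forward by 9 and consonants shift forward by 4.
On human: h(cons)+4=l, u(vowel)+9=d, m(cons)+4=q, a(vowel)+9=j, n(cons)+4=r.

ldqjr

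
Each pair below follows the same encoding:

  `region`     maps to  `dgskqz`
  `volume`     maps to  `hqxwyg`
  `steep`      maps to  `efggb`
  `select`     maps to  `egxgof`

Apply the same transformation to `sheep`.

etggb

The shift depends on letter class: consonant r→d is +12, but vowel e→g is +2. The rule splits by letter class: vowels +2, consonants +12.
Applying it to sheep: s(cons)+12=e, h(cons)+12=t, e(vowel)+2=g, e(vowel)+2=g, p(cons)+12=b.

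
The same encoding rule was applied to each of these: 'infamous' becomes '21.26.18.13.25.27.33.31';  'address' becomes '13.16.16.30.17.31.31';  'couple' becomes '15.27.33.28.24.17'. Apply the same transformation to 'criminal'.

i is letter #9 and maps to 21: an offset of 12. Each letter is replaced by its alphabet position (a=1..z=26) + 12.
Applying it to criminal: c=3→15, r=18→30, i=9→21, m=13→25, i=9→21, n=14→26, a=1→13, l=12→24.

15.30.21.25.21.26.13.24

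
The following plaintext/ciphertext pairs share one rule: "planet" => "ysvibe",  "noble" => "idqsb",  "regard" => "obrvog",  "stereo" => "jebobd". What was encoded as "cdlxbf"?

jockey

Each letter's alphabet position (a=0..z=25) is mapped through 21·x+21 mod 26 — an affine cipher.
Undoing it on cdlxbf: c(2)→5·(2−21)≡9=j; d(3)→5·(3−21)≡14=o; l(11)→5·(11−21)≡2=c; x(23)→5·(23−21)≡10=k; b(1)→5·(1−21)≡4=e; f(5)→5·(5−21)≡24=y (all mod 26).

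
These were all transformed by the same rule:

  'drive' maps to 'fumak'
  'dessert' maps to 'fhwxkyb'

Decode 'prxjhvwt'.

notebook

In drive: d→f is +2, r→u is +3, i→m is +4, v→a is +5 — the shift increases by 1 each position. The shift increases by 1 at each position, starting from +2: 2, 3, 4, ….
Reversing it on prxjhvwt: p−2=n, r−3=o, x−4=t, j−5=e, h−6=b, v−7=o, w−8=o, t−9=k.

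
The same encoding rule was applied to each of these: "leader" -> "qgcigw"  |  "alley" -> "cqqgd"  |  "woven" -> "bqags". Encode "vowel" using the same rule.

aqbgq

The shift depends on letter class: consonant l→q is +5, but vowel e→g is +2. The rule splits by letter class: vowels +2, consonants +5.
Applying it to vowel: v(cons)+5=a, o(vowel)+2=q, w(cons)+5=b, e(vowel)+2=g, l(cons)+5=q.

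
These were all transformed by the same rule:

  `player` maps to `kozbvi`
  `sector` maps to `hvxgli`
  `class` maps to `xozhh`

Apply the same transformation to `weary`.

Each pair mirrors across the alphabet (p↔k, l↔o, a↔z): positions sum to 25. Letters are reflected about the middle of the alphabet (position → 25−position): Atbash.
For weary: w↔d, e↔v, a↔z, r↔i, y↔b.

dvzib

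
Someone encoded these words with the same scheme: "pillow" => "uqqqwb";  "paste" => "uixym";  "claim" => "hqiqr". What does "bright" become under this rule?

The shift depends on letter class: consonant p→u is +5, but vowel i→q is +8. The rule splits by letter class: vowels +8, consonants +5.
On bright: b(cons)+5=g, r(cons)+5=w, i(vowel)+8=q, g(cons)+5=l, h(cons)+5=m, t(cons)+5=y.

gwqlmy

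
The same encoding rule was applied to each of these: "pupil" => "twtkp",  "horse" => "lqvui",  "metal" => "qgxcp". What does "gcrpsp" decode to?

cannon

Shifts by position in pupil: pos 0: p→t (+4), pos 1: u→w (+2), pos 2: p→t (+4), pos 3: i→k (+2) — repeating every 2. The shifts repeat in a cycle of length 2: positions 0,1,… shift by +4, +2, then the pattern repeats.
Reversing it on gcrpsp: g−4=c, c−2=a, r−4=n, p−2=n, s−4=o, p−2=n.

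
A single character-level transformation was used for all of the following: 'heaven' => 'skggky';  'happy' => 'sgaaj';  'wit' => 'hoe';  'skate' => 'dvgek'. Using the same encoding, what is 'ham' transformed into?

sgx

Two shifts are in play — +6 for a/e/i/o/u, +11 for every other letter.
Applying it to ham: h(cons)+11=s, a(vowel)+6=g, m(cons)+11=x.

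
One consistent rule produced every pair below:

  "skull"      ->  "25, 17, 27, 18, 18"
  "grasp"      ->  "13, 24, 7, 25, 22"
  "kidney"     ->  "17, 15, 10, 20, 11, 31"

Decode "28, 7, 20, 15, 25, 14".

s is letter #19 and maps to 25: an offset of 6. Each letter is replaced by its alphabet position (a=1..z=26) + 6.
Reversing it on 28, 7, 20, 15, 25, 14: 28→(28−6)÷1=22=v, 7→(7−6)÷1=1=a, 20→(20−6)÷1=14=n, 15→(15−6)÷1=9=i, 25→(25−6)÷1=19=s, 14→(14−6)÷1=8=h.

vanish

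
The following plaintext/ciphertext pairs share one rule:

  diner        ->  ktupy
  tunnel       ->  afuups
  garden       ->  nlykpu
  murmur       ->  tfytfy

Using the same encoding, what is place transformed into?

The shift depends on letter class: consonant d→k is +7, but vowel i→t is +11. Vowels shift forward by 11 and consonants shift forward by 7.
Applying it to place: p(cons)+7=w, l(cons)+7=s, a(vowel)+11=l, c(cons)+7=j, e(vowel)+11=p.

wsljp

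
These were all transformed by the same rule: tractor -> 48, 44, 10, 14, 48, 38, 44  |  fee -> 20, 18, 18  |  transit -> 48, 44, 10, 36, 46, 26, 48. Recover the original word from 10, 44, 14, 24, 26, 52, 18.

The formula is n = 2×(alphabet index, a=1) + 8.
Decoding 10, 44, 14, 24, 26, 52, 18: 10→(10−8)÷2=1=a, 44→(44−8)÷2=18=r, 14→(14−8)÷2=3=c, 24→(24−8)÷2=8=h, 26→(26−8)÷2=9=i, 52→(52−8)÷2=22=v, 18→(18−8)÷2=5=e.

archive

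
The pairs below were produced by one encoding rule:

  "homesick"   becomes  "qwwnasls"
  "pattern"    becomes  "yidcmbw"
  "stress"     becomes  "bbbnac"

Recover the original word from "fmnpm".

wedge

A repeating key of period 3 is used — shifts +9, +8, +10 over and over.
Reversing it on fmnpm: f−9=w, m−8=e, n−10=d, p−9=g, m−8=e.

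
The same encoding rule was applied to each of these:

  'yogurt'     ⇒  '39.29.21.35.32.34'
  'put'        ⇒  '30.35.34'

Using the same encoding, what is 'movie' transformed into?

27.29.36.23.19

y is letter #25 and maps to 39: an offset of 14. Each letter is replaced by its alphabet position (a=1..z=26) + 14.
For movie: m=13→27, o=15→29, v=22→36, i=9→23, e=5→19.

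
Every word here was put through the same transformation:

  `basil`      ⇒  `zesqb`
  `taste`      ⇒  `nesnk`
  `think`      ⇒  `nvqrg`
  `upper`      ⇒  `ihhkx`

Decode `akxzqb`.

gerbil

b(1)→z(25) and a(0)→e(4) fit y≡21x+4 (mod 26); the inverse of 21 mod 26 is 5. This is an affine cipher: with a=0,…,z=25, each position x becomes (21x+4) mod 26.
Undoing it on akxzqb: a(0)→5·(0−4)≡6=g; k(10)→5·(10−4)≡4=e; x(23)→5·(23−4)≡17=r; z(25)→5·(25−4)≡1=b; q(16)→5·(16−4)≡8=i; b(1)→5·(1−4)≡11=l (all mod 26).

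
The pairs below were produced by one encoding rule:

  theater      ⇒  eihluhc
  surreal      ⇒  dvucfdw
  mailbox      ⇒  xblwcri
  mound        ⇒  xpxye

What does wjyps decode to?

liver

Shifts by position in theater: pos 0: t→e (+11), pos 1: h→i (+1), pos 2: e→h (+3), pos 3: a→l (+11), pos 4: t→u (+1), pos 5: e→h (+3) — repeating every 3. The shifts repeat in a cycle of length 3: positions 0,1,… shift by +11, +1, +3, then the pattern repeats.
Undoing it on wjyps: w−11=l, j−1=i, y−3=v, p−11=e, s−1=r.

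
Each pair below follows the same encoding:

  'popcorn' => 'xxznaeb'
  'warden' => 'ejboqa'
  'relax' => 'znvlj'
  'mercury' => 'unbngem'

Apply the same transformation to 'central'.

Letter i (0-indexed) is shifted by i+8, so successive shifts are 8, 9, 10, ….
Applying it to central: c+8=k, e+9=n, n+10=x, t+11=e, r+12=d, a+13=n, l+14=z.

knxednz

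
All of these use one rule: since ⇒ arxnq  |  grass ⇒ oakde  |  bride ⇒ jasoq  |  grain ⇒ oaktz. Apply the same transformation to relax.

The shift increases by 1 at each position, starting from +8: 8, 9, 10, ….
Applying it to relax: r+8=z, e+9=n, l+10=v, a+11=l, x+12=j.

znvlj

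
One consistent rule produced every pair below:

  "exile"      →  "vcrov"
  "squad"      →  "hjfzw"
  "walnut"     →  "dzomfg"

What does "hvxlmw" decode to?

second

Each pair mirrors across the alphabet (e↔v, x↔c, i↔r): positions sum to 25. Each letter is replaced by its mirror in the alphabet: a↔z, b↔y, c↔x, and so on (the Atbash cipher).
Decoding hvxlmw: h↔s, v↔e, x↔c, l↔o, m↔n, w↔d.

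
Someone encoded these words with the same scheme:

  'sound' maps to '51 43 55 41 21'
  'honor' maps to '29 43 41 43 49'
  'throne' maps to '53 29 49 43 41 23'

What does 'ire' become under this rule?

31 49 23

s(#19)→51 and o(#15)→43: differences scale by 2, so n = 2·pos + 13. The formula is n = 2×(alphabet index, a=1) + 13.
On ire: i=9→31, r=18→49, e=5→23.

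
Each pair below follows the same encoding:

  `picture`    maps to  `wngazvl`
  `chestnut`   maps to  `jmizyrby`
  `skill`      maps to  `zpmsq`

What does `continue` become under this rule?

Shifts by position in picture: pos 0: p→w (+7), pos 1: i→n (+5), pos 2: c→g (+4), pos 3: t→a (+7), pos 4: u→z (+5), pos 5: r→v (+4) — repeating every 3. The shifts repeat in a cycle of length 3: positions 0,1,… shift by +7, +5, +4, then the pattern repeats.
For continue: c+7=j, o+5=t, n+4=r, t+7=a, i+5=n, n+4=r, u+7=b, e+5=j.

jtranrbj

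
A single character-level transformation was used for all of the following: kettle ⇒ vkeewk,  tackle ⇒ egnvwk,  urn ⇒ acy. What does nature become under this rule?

The shift depends on letter class: consonant k→v is +11, but vowel e→k is +6. The rule splits by letter class: vowels +6, consonants +11.
For nature: n(cons)+11=y, a(vowel)+6=g, t(cons)+11=e, u(vowel)+6=a, r(cons)+11=c, e(vowel)+6=k.

ygeack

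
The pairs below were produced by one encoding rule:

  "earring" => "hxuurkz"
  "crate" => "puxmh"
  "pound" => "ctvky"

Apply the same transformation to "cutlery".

e(4)→h(7) and a(0)→x(23) fit y≡9x+23 (mod 26); the inverse of 9 mod 26 is 3. Treating letters as 0–25, the rule is x ↦ 9x + 23 (mod 26).
For cutlery: c(2)→9·2+23≡15=p; u(20)→9·20+23≡21=v; t(19)→9·19+23≡12=m; l(11)→9·11+23≡18=s; e(4)→9·4+23≡7=h; r(17)→9·17+23≡20=u; y(24)→9·24+23≡5=f (all mod 26).

pvmshuf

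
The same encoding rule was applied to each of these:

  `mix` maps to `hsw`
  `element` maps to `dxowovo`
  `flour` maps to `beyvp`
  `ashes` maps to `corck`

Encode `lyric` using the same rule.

msbiv

The output letters match the input read backwards, each shifted +10: mix reversed is xim. The word is reversed, then every letter is shifted forward by 10.
For lyric: reverse → ciryl; then shift: c+10=m, i+10=s, r+10=b, y+10=i, l+10=v.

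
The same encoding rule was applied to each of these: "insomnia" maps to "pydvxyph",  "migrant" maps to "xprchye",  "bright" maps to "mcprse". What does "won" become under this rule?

The shift depends on letter class: consonant n→y is +11, but vowel i→p is +7. The rule splits by letter class: vowels +7, consonants +11.
For won: w(cons)+11=h, o(vowel)+7=v, n(cons)+11=y.

hvy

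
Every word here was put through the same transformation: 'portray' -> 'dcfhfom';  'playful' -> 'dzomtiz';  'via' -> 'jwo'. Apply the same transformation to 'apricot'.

Compare letters: p→d is +14, o→c is +14, r→f is +14 — a constant shift. This is a Caesar cipher with shift 14.
For apricot: a+14=o, p+14=d, r+14=f, i+14=w, c+14=q, o+14=c, t+14=h.

odfwqch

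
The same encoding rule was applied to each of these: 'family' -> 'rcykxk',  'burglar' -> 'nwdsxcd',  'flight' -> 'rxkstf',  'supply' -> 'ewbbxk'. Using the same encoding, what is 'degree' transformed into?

The shift depends on letter class: consonant f→r is +12, but vowel a→c is +2. The rule splits by letter class: vowels +2, consonants +12.
For degree: d(cons)+12=p, e(vowel)+2=g, g(cons)+12=s, r(cons)+12=d, e(vowel)+2=g, e(vowel)+2=g.

pgsdgg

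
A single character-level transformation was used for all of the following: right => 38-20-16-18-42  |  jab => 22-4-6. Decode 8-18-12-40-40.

r(#18)→38 and i(#9)→20: differences scale by 2, so n = 2·pos + 2. With a=1..z=26, the number is 2·pos + 2.
Reversing it on 8-18-12-40-40: 8→(8−2)÷2=3=c, 18→(18−2)÷2=8=h, 12→(12−2)÷2=5=e, 40→(40−2)÷2=19=s, 40→(40−2)÷2=19=s.

chess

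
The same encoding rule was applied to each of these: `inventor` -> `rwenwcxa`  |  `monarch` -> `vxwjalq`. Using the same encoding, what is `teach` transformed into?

cnjlq

Every letter moves 9 places later in the alphabet, wrapping around z→a.
Applying it to teach: t+9=c, e+9=n, a+9=j, c+9=l, h+9=q.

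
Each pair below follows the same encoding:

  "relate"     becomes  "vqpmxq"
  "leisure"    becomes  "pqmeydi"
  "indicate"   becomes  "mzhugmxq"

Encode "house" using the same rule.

layei

It's a Vigenère-style cipher with numeric key [4,12]: position i shifts by key[i mod 2].
On house: h+4=l, o+12=a, u+4=y, s+12=e, e+4=i.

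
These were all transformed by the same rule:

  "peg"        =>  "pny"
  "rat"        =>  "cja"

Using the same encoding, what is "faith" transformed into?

qcrjo

Two steps: reverse the string, then apply a Caesar shift of +9.
For faith: reverse → htiaf; then shift: h+9=q, t+9=c, i+9=r, a+9=j, f+9=o.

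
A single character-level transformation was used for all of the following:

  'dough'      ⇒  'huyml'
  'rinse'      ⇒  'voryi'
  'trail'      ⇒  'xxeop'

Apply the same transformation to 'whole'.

A repeating key of period 2 is used — shifts +4, +6 over and over.
On whole: w+4=a, h+6=n, o+4=s, l+6=r, e+4=i.

ansri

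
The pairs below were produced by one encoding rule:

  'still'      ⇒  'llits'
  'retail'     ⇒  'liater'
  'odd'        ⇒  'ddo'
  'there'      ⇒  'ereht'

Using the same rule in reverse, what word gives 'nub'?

bun

The output letters match the input read backwards: still reversed is llits. It's just the letters in reverse order.
Undoing it on nub: then reverse → bun.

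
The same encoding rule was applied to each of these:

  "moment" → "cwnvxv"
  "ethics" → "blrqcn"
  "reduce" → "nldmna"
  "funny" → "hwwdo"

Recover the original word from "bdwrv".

minus

Read the word backwards and shift each letter +9.
Decoding bdwrv: shift back: b−9=s, d−9=u, w−9=n, r−9=i, v−9=m → sunim; then reverse → minus.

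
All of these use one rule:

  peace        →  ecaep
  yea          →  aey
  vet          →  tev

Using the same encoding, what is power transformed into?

The output letters match the input read backwards: peace reversed is ecaep. It's just the letters in reverse order.
For power: reverse → rewop.

rewop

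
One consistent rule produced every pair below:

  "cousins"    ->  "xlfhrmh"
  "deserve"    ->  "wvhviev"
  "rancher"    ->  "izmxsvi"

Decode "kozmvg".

This is the alphabet-reversal cipher (Atbash): a becomes z, b becomes y, etc.
Reversing it on kozmvg: k↔p, o↔l, z↔a, m↔n, v↔e, g↔t.

planet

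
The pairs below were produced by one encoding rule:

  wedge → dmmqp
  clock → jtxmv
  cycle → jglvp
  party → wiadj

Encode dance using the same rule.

In wedge: w→d is +7, e→m is +8, d→m is +9, g→q is +10 — the shift increases by 1 each position. Letter i (0-indexed) is shifted by i+7, so successive shifts are 7, 8, 9, ….
On dance: d+7=k, a+8=i, n+9=w, c+10=m, e+11=p.

kiwmp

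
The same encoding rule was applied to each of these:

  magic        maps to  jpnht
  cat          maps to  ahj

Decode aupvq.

The output letters match the input read backwards, each shifted +7: magic reversed is cigam. Two steps: reverse the string, then apply a Caesar shift of +7.
Decoding aupvq: shift back: a−7=t, u−7=n, p−7=i, v−7=o, q−7=j → tnioj; then reverse → joint.

joint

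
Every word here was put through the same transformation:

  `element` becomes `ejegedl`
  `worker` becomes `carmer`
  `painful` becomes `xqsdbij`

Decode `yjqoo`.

e(4)→e(4) and l(11)→j(9) fit y≡23x+16 (mod 26); the inverse of 23 mod 26 is 17. This is an affine cipher: with a=0,…,z=25, each position x becomes (23x+16) mod 26.
Reversing it on yjqoo: y(24)→17·(24−16)≡6=g; j(9)→17·(9−16)≡11=l; q(16)→17·(16−16)≡0=a; o(14)→17·(14−16)≡18=s; o(14)→17·(14−16)≡18=s (all mod 26).

glass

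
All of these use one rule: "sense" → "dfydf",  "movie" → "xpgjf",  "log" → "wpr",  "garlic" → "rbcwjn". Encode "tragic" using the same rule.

The shift depends on letter class: consonant s→d is +11, but vowel e→f is +1. Vowels shift forward by 1 and consonants shift forward by 11.
On tragic: t(cons)+11=e, r(cons)+11=c, a(vowel)+1=b, g(cons)+11=r, i(vowel)+1=j, c(cons)+11=n.

ecbrjn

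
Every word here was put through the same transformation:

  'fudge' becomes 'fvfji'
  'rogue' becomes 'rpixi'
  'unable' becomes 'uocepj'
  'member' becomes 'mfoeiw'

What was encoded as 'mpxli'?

movie

Each letter shifts forward by its position index (0, 1, 2, …) — the shift grows by one for each successive letter.
Decoding mpxli: m−0=m, p−1=o, x−2=v, l−3=i, i−4=e.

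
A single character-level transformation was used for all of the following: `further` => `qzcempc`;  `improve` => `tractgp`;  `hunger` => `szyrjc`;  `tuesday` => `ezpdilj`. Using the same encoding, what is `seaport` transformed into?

Shifts by position in further: pos 0: f→q (+11), pos 1: u→z (+5), pos 2: r→c (+11), pos 3: t→e (+11), pos 4: h→m (+5), pos 5: e→p (+11) — repeating every 3. A repeating key of period 3 is used — shifts +11, +5, +11 over and over.
On seaport: s+11=d, e+5=j, a+11=l, p+11=a, o+5=t, r+11=c, t+11=e.

djlatce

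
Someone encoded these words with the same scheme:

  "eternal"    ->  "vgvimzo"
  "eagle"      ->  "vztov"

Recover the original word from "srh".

Letters are reflected about the middle of the alphabet (position → 25−position): Atbash.
Reversing it on srh: s↔h, r↔i, h↔s.

his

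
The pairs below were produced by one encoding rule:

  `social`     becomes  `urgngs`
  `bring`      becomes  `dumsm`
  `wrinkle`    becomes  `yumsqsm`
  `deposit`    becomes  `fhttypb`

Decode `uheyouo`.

In social: s→u is +2, o→r is +3, c→g is +4, i→n is +5 — the shift increases by 1 each position. Each letter shifts forward by (position + 2), i.e. 2, 3, 4, … — the shift grows by one for each successive letter.
Reversing it on uheyouo: u−2=s, h−3=e, e−4=a, y−5=t, o−6=i, u−7=n, o−8=g.

seating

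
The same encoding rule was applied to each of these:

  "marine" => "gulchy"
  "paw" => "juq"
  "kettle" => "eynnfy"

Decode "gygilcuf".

memorial

Compare letters: m→g is +20, a→u is +20, r→l is +20 — a constant shift. This is a Caesar cipher with shift 20.
Undoing it on gygilcuf: g−20=m, y−20=e, g−20=m, i−20=o, l−20=r, c−20=i, u−20=a, f−20=l.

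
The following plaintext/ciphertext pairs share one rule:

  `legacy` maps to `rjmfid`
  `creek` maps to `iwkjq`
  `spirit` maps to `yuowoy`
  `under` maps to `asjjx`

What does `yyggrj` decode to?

stable

Shifts by position in legacy: pos 0: l→r (+6), pos 1: e→j (+5), pos 2: g→m (+6), pos 3: a→f (+5) — repeating every 2. The shifts repeat in a cycle of length 2: positions 0,1,… shift by +6, +5, then the pattern repeats.
Reversing it on yyggrj: y−6=s, y−5=t, g−6=a, g−5=b, r−6=l, j−5=e.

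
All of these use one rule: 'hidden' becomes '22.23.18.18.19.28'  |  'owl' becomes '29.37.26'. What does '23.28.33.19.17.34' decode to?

insect

h is letter #8 and maps to 22: an offset of 14. The number is (letter's place in the alphabet, a=1) + 14.
Reversing it on 23.28.33.19.17.34: 23→(23−14)÷1=9=i, 28→(28−14)÷1=14=n, 33→(33−14)÷1=19=s, 19→(19−14)÷1=5=e, 17→(17−14)÷1=3=c, 34→(34−14)÷1=20=t.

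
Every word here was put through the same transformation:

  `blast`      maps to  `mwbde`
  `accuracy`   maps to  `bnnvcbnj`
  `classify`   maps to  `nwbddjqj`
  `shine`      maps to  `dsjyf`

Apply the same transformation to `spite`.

dajef

The shift depends on letter class: consonant b→m is +11, but vowel a→b is +1. Vowels shift forward by 1 and consonants shift forward by 11.
For spite: s(cons)+11=d, p(cons)+11=a, i(vowel)+1=j, t(cons)+11=e, e(vowel)+1=f.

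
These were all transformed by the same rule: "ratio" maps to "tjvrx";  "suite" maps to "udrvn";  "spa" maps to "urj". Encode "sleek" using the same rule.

The shift depends on letter class: consonant r→t is +2, but vowel a→j is +9. Two shifts are in play — +9 for a/e/i/o/u, +2 for every other letter.
Applying it to sleek: s(cons)+2=u, l(cons)+2=n, e(vowel)+9=n, e(vowel)+9=n, k(cons)+2=m.

unnnm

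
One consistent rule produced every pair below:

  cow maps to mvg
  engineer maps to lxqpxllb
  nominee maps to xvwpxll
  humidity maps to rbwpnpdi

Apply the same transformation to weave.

glhfl

The shift depends on letter class: consonant c→m is +10, but vowel o→v is +7. Vowels shift forward by 7 and consonants shift forward by 10.
For weave: w(cons)+10=g, e(vowel)+7=l, a(vowel)+7=h, v(cons)+10=f, e(vowel)+7=l.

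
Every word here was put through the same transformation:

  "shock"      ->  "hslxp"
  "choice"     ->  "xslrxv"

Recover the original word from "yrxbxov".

bicycle

Each pair mirrors across the alphabet (s↔h, h↔s, o↔l): positions sum to 25. Letters are reflected about the middle of the alphabet (position → 25−position): Atbash.
Decoding yrxbxov: y↔b, r↔i, x↔c, b↔y, x↔c, o↔l, v↔e.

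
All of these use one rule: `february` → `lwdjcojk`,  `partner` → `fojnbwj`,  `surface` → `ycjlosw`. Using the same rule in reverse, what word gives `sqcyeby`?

f(5)→l(11) and e(4)→w(22) fit y≡15x+14 (mod 26); the inverse of 15 mod 26 is 7. This is an affine cipher: with a=0,…,z=25, each position x becomes (15x+14) mod 26.
Undoing it on sqcyeby: s(18)→7·(18−14)≡2=c; q(16)→7·(16−14)≡14=o; c(2)→7·(2−14)≡20=u; y(24)→7·(24−14)≡18=s; e(4)→7·(4−14)≡8=i; b(1)→7·(1−14)≡13=n; y(24)→7·(24−14)≡18=s (all mod 26).

cousins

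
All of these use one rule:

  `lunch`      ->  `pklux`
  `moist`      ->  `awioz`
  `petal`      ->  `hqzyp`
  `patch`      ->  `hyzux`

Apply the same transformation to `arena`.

l(11)→p(15) and u(20)→k(10) fit y≡11x+24 (mod 26); the inverse of 11 mod 26 is 19. Treating letters as 0–25, the rule is x ↦ 11x + 24 (mod 26).
For arena: a(0)→11·0+24≡24=y; r(17)→11·17+24≡3=d; e(4)→11·4+24≡16=q; n(13)→11·13+24≡11=l; a(0)→11·0+24≡24=y (all mod 26).

ydqly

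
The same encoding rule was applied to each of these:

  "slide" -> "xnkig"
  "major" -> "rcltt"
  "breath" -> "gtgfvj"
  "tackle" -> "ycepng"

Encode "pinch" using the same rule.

The shifts repeat in a cycle of length 3: positions 0,1,… shift by +5, +2, +2, then the pattern repeats.
On pinch: p+5=u, i+2=k, n+2=p, c+5=h, h+2=j.

ukphj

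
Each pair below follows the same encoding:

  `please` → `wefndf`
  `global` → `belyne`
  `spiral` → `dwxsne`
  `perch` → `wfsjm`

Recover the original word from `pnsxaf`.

marine

p(15)→w(22) and l(11)→e(4) fit y≡11x+13 (mod 26); the inverse of 11 mod 26 is 19. Treating letters as 0–25, the rule is x ↦ 11x + 13 (mod 26).
Reversing it on pnsxaf: p(15)→19·(15−13)≡12=m; n(13)→19·(13−13)≡0=a; s(18)→19·(18−13)≡17=r; x(23)→19·(23−13)≡8=i; a(0)→19·(0−13)≡13=n; f(5)→19·(5−13)≡4=e (all mod 26).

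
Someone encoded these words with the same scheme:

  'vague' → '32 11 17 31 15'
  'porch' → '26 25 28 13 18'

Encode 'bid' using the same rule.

12 19 14

v is letter #22 and maps to 32: an offset of 10. The number is (letter's place in the alphabet, a=1) + 10.
For bid: b=2→12, i=9→19, d=4→14.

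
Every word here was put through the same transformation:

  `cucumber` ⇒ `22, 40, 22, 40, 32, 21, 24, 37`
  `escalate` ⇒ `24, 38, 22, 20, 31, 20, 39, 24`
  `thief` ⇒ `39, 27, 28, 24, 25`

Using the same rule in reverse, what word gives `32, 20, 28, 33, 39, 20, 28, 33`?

maintain

c is letter #3 and maps to 22: an offset of 19. The number is (letter's place in the alphabet, a=1) + 19.
Undoing it on 32, 20, 28, 33, 39, 20, 28, 33: 32→(32−19)÷1=13=m, 20→(20−19)÷1=1=a, 28→(28−19)÷1=9=i, 33→(33−19)÷1=14=n, 39→(39−19)÷1=20=t, 20→(20−19)÷1=1=a, 28→(28−19)÷1=9=i, 33→(33−19)÷1=14=n.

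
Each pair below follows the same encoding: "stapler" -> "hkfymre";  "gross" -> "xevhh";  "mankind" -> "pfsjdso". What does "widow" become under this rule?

s(18)→h(7) and t(19)→k(10) fit y≡3x+5 (mod 26); the inverse of 3 mod 26 is 9. Each letter's alphabet position (a=0..z=25) is mapped through 3·x+5 mod 26 — an affine cipher.
Applying it to widow: w(22)→3·22+5≡19=t; i(8)→3·8+5≡3=d; d(3)→3·3+5≡14=o; o(14)→3·14+5≡21=v; w(22)→3·22+5≡19=t (all mod 26).

tdovt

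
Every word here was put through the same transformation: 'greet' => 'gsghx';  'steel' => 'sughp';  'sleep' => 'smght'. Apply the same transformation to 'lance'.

lbpfi

In greet: g→g is +0, r→s is +1, e→g is +2, e→h is +3 — the shift increases by 1 each position. Each letter shifts forward by its position index (0, 1, 2, …) — the shift grows by one for each successive letter.
For lance: l+0=l, a+1=b, n+2=p, c+3=f, e+4=i.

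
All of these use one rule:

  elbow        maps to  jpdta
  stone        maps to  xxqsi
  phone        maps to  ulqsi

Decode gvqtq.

A repeating key of period 3 is used — shifts +5, +4, +2 over and over.
Undoing it on gvqtq: g−5=b, v−4=r, q−2=o, t−5=o, q−4=m.

broom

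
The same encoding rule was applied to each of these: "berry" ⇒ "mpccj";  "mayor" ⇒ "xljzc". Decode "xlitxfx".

maximum

Compare letters: b→m is +11, e→p is +11, r→c is +11 — a constant shift. Each letter is shifted forward by 11 in the alphabet (a Caesar shift of +11).
Reversing it on xlitxfx: x−11=m, l−11=a, i−11=x, t−11=i, x−11=m, f−11=u, x−11=m.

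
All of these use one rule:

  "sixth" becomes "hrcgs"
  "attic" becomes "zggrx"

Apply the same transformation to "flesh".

uovhs

Each pair mirrors across the alphabet (s↔h, i↔r, x↔c): positions sum to 25. Letters are reflected about the middle of the alphabet (position → 25−position): Atbash.
For flesh: f↔u, l↔o, e↔v, s↔h, h↔s.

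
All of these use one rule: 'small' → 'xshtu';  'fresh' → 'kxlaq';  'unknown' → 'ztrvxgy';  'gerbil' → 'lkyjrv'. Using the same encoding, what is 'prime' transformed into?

uxpun

The shift increases by 1 at each position, starting from +5: 5, 6, 7, ….
Applying it to prime: p+5=u, r+6=x, i+7=p, m+8=u, e+9=n.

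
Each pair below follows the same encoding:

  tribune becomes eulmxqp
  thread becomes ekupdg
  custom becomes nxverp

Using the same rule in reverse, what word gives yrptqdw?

nominal

Shifts by position in tribune: pos 0: t→e (+11), pos 1: r→u (+3), pos 2: i→l (+3), pos 3: b→m (+11), pos 4: u→x (+3), pos 5: n→q (+3) — repeating every 3. The shifts repeat in a cycle of length 3: positions 0,1,… shift by +11, +3, +3, then the pattern repeats.
Reversing it on yrptqdw: y−11=n, r−3=o, p−3=m, t−11=i, q−3=n, d−3=a, w−11=l.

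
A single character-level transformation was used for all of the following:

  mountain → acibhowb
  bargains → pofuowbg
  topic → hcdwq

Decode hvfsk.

Compare letters: m→a is +14, o→c is +14, u→i is +14 — a constant shift. It's a constant shift of +14 (ROT14).
Decoding hvfsk: h−14=t, v−14=h, f−14=r, s−14=e, k−14=w.

threw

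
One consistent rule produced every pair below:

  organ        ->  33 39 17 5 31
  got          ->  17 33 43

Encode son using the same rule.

With a=1..z=26, the number is 2·pos + 3.
On son: s=19→41, o=15→33, n=14→31.

41 33 31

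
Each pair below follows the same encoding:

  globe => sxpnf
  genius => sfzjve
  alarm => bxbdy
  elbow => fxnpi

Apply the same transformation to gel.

sfx

The rule splits by letter class: vowels +1, consonants +12.
On gel: g(cons)+12=s, e(vowel)+1=f, l(cons)+12=x.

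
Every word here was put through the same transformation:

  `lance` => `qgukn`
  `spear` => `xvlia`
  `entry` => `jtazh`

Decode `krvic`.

In lance: l→q is +5, a→g is +6, n→u is +7, c→k is +8 — the shift increases by 1 each position. Each letter shifts forward by (position + 5), i.e. 5, 6, 7, … — the shift grows by one for each successive letter.
Reversing it on krvic: k−5=f, r−6=l, v−7=o, i−8=a, c−9=t.

float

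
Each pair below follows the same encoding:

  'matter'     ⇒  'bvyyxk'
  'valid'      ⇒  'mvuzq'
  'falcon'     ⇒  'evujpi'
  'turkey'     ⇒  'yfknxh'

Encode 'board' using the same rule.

m(12)→b(1) and a(0)→v(21) fit y≡7x+21 (mod 26); the inverse of 7 mod 26 is 15. This is an affine cipher: with a=0,…,z=25, each position x becomes (7x+21) mod 26.
Applying it to board: b(1)→7·1+21≡2=c; o(14)→7·14+21≡15=p; a(0)→7·0+21≡21=v; r(17)→7·17+21≡10=k; d(3)→7·3+21≡16=q (all mod 26).

cpvkq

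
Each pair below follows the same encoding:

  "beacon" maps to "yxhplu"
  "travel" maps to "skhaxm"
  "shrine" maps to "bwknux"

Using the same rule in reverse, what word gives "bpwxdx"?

b(1)→y(24) and e(4)→x(23) fit y≡17x+7 (mod 26); the inverse of 17 mod 26 is 23. This is an affine cipher: with a=0,…,z=25, each position x becomes (17x+7) mod 26.
Decoding bpwxdx: b(1)→23·(1−7)≡18=s; p(15)→23·(15−7)≡2=c; w(22)→23·(22−7)≡7=h; x(23)→23·(23−7)≡4=e; d(3)→23·(3−7)≡12=m; x(23)→23·(23−7)≡4=e (all mod 26).

scheme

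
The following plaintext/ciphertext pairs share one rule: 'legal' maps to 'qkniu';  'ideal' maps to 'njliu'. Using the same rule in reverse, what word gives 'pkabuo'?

kettle

In legal: l→q is +5, e→k is +6, g→n is +7, a→i is +8 — the shift increases by 1 each position. The shift increases by 1 at each position, starting from +5: 5, 6, 7, ….
Reversing it on pkabuo: p−5=k, k−6=e, a−7=t, b−8=t, u−9=l, o−10=e.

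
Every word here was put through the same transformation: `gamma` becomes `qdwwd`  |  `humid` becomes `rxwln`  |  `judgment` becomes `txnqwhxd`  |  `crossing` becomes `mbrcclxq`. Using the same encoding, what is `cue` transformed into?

The shift depends on letter class: consonant g→q is +10, but vowel a→d is +3. Two shifts are in play — +3 for a/e/i/o/u, +10 for every other letter.
On cue: c(cons)+10=m, u(vowel)+3=x, e(vowel)+3=h.

mxh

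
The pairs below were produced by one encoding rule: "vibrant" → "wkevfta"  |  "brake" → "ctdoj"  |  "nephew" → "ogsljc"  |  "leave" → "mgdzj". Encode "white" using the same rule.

In vibrant: v→w is +1, i→k is +2, b→e is +3, r→v is +4 — the shift increases by 1 each position. The shift increases by 1 at each position, starting from +1: 1, 2, 3, ….
On white: w+1=x, h+2=j, i+3=l, t+4=x, e+5=j.

xjlxj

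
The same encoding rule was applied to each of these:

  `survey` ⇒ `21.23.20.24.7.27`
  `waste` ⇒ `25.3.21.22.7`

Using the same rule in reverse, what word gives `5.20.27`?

cry

s is letter #19 and maps to 21: an offset of 2. Each letter is replaced by its alphabet position (a=1..z=26) + 2.
Reversing it on 5.20.27: 5→(5−2)÷1=3=c, 20→(20−2)÷1=18=r, 27→(27−2)÷1=25=y.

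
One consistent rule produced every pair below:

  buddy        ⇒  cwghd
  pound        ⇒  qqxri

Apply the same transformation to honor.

iqqsw

The shift increases by 1 at each position, starting from +1: 1, 2, 3, ….
On honor: h+1=i, o+2=q, n+3=q, o+4=s, r+5=w.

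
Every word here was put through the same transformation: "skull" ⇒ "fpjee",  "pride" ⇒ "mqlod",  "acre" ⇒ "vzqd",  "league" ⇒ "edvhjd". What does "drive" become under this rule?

oqlyd

s(18)→f(5) and k(10)→p(15) fit y≡15x+21 (mod 26); the inverse of 15 mod 26 is 7. Each letter's alphabet position (a=0..z=25) is mapped through 15·x+21 mod 26 — an affine cipher.
On drive: d(3)→15·3+21≡14=o; r(17)→15·17+21≡16=q; i(8)→15·8+21≡11=l; v(21)→15·21+21≡24=y; e(4)→15·4+21≡3=d (all mod 26).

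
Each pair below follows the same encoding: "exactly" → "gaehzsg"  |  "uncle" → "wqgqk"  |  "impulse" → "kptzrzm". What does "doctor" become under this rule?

In exactly: e→g is +2, x→a is +3, a→e is +4, c→h is +5 — the shift increases by 1 each position. Each letter shifts forward by (position + 2), i.e. 2, 3, 4, … — the shift grows by one for each successive letter.
On doctor: d+2=f, o+3=r, c+4=g, t+5=y, o+6=u, r+7=y.

frgyuy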